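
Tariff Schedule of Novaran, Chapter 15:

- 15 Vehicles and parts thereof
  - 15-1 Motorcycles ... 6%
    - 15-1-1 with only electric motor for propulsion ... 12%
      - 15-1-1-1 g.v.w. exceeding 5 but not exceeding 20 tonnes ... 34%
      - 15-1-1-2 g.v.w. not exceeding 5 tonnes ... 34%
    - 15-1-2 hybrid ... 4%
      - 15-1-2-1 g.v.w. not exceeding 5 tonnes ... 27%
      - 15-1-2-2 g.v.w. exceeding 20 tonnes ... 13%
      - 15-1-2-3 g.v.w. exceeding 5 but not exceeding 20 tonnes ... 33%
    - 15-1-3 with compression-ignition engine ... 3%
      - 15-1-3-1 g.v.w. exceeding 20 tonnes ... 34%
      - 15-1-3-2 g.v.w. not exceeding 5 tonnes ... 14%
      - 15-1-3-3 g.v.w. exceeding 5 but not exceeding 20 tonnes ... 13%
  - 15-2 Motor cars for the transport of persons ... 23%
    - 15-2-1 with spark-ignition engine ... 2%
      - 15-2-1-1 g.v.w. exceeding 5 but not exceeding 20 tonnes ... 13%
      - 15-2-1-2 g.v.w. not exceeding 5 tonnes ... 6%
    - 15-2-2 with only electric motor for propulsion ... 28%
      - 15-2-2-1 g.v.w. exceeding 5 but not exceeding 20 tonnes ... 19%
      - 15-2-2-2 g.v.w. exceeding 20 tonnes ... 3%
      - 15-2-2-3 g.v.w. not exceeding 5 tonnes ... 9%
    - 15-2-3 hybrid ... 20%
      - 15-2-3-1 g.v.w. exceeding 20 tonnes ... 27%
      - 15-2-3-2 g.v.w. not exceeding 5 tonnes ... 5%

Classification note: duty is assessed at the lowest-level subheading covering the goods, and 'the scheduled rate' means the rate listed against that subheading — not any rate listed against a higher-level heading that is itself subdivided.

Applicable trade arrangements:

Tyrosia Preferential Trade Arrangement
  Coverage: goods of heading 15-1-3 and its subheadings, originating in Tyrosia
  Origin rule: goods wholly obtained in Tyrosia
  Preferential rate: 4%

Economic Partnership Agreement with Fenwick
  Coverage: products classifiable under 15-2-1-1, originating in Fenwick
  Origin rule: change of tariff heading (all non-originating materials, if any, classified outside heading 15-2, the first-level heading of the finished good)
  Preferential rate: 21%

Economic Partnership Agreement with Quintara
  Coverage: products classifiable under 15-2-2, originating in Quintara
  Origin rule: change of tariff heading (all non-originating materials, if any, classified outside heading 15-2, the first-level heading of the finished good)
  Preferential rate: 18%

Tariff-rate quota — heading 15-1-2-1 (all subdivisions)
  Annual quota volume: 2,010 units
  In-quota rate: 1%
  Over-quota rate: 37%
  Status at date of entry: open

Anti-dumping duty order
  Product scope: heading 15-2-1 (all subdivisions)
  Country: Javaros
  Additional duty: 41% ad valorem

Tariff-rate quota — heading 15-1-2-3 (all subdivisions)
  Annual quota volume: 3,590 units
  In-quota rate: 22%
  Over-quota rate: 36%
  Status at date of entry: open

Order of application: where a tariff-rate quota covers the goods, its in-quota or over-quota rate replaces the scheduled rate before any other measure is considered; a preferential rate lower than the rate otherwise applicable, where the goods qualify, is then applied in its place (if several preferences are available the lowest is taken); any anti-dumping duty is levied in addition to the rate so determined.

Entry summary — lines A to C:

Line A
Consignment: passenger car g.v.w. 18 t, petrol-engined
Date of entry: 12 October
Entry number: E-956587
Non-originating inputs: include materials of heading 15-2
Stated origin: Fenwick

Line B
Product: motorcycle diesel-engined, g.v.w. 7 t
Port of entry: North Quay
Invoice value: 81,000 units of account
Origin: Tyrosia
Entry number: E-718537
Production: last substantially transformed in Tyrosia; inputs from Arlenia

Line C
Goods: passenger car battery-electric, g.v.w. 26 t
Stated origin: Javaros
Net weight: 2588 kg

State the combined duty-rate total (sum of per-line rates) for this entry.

29%

Line A: passenger car → 15-2; petrol-engined → 15-2-1; g.v.w. 18 t → 15-2-1-1. Scheduled 13%. Fenwick agreement on 15-2-1-1: CTH not met. → 13%.
Line B: motorcycle → 15-1; diesel-engined → 15-1-3; g.v.w. 7 t → 15-1-3-3. Scheduled 13%. Tyrosia agreement on 15-1-3: not wholly obtained. → 13%.
Line C: passenger car → 15-2; battery-electric → 15-2-2; g.v.w. 26 t → 15-2-2-2. Scheduled 3%. No special measure applies. → 3%.
Sum: 13% + 13% + 3% = 29%.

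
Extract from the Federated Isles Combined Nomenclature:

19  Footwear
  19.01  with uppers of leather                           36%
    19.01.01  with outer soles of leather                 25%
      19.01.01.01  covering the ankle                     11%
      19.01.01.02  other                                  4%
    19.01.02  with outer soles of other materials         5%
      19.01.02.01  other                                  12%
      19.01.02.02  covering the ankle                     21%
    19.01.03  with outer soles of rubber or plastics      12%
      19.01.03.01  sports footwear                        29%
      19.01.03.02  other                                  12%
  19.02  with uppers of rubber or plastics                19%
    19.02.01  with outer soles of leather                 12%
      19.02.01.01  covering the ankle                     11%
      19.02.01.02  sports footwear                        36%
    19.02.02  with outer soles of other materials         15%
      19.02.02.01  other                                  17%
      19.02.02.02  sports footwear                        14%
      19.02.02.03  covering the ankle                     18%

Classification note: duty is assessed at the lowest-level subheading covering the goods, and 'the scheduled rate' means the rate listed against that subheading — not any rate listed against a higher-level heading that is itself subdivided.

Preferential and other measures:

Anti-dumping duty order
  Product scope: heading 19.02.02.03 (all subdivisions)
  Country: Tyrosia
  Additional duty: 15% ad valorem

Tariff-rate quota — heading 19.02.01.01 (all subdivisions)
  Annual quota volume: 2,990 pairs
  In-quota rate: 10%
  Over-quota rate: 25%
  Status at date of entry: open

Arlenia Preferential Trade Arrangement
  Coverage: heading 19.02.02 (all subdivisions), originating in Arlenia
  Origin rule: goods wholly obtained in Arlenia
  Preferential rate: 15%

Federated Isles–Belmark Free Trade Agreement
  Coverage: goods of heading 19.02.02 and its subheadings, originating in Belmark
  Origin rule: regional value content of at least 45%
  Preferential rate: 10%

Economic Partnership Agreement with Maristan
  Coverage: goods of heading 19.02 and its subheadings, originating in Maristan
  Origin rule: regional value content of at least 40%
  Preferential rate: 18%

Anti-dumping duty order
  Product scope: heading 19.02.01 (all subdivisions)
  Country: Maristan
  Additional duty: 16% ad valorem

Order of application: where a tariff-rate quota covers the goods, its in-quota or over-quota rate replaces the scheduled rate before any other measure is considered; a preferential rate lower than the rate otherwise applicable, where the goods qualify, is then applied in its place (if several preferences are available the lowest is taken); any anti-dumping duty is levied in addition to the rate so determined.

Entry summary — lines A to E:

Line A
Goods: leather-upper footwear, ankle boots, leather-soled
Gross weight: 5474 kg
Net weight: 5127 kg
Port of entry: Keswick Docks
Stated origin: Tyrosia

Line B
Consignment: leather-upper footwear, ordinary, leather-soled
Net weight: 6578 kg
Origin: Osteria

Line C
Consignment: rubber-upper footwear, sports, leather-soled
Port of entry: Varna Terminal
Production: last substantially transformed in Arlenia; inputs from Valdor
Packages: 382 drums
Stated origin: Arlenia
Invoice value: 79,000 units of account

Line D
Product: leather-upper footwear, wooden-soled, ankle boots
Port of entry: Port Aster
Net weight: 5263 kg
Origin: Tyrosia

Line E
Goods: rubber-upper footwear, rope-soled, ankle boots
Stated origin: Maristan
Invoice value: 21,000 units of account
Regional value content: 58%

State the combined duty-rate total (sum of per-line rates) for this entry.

Line A: leather-upper → 19.01; leather-soled → 19.01.01; ankle boots → 19.01.01.01. Scheduled 11%. No special measure applies. → 11%.
Line B: leather-upper → 19.01; leather-soled → 19.01.01; ordinary → 19.01.01.02. Scheduled 4%. No special measure applies. → 4%.
Line C: rubber-upper → 19.02; leather-soled → 19.02.01; sports → 19.02.01.02. Scheduled 36%. Arlenia agreement on 19.02.02: 19.02.01.02 not covered. → 36%.
Line D: leather-upper → 19.01; wooden-soled → 19.01.02; ankle boots → 19.01.02.02. Scheduled 21%. No special measure applies. → 21%.
Line E: rubber-upper → 19.02; rope-soled → 19.02.02; ankle boots → 19.02.02.03. Scheduled 18%. Maristan agreement on 19.02: RVC ≥ 40% → 18% available; preference 18% not lower than 18% → no reduction. → 18%.
Sum: 11% + 4% + 36% + 21% + 18% = 90%.

90%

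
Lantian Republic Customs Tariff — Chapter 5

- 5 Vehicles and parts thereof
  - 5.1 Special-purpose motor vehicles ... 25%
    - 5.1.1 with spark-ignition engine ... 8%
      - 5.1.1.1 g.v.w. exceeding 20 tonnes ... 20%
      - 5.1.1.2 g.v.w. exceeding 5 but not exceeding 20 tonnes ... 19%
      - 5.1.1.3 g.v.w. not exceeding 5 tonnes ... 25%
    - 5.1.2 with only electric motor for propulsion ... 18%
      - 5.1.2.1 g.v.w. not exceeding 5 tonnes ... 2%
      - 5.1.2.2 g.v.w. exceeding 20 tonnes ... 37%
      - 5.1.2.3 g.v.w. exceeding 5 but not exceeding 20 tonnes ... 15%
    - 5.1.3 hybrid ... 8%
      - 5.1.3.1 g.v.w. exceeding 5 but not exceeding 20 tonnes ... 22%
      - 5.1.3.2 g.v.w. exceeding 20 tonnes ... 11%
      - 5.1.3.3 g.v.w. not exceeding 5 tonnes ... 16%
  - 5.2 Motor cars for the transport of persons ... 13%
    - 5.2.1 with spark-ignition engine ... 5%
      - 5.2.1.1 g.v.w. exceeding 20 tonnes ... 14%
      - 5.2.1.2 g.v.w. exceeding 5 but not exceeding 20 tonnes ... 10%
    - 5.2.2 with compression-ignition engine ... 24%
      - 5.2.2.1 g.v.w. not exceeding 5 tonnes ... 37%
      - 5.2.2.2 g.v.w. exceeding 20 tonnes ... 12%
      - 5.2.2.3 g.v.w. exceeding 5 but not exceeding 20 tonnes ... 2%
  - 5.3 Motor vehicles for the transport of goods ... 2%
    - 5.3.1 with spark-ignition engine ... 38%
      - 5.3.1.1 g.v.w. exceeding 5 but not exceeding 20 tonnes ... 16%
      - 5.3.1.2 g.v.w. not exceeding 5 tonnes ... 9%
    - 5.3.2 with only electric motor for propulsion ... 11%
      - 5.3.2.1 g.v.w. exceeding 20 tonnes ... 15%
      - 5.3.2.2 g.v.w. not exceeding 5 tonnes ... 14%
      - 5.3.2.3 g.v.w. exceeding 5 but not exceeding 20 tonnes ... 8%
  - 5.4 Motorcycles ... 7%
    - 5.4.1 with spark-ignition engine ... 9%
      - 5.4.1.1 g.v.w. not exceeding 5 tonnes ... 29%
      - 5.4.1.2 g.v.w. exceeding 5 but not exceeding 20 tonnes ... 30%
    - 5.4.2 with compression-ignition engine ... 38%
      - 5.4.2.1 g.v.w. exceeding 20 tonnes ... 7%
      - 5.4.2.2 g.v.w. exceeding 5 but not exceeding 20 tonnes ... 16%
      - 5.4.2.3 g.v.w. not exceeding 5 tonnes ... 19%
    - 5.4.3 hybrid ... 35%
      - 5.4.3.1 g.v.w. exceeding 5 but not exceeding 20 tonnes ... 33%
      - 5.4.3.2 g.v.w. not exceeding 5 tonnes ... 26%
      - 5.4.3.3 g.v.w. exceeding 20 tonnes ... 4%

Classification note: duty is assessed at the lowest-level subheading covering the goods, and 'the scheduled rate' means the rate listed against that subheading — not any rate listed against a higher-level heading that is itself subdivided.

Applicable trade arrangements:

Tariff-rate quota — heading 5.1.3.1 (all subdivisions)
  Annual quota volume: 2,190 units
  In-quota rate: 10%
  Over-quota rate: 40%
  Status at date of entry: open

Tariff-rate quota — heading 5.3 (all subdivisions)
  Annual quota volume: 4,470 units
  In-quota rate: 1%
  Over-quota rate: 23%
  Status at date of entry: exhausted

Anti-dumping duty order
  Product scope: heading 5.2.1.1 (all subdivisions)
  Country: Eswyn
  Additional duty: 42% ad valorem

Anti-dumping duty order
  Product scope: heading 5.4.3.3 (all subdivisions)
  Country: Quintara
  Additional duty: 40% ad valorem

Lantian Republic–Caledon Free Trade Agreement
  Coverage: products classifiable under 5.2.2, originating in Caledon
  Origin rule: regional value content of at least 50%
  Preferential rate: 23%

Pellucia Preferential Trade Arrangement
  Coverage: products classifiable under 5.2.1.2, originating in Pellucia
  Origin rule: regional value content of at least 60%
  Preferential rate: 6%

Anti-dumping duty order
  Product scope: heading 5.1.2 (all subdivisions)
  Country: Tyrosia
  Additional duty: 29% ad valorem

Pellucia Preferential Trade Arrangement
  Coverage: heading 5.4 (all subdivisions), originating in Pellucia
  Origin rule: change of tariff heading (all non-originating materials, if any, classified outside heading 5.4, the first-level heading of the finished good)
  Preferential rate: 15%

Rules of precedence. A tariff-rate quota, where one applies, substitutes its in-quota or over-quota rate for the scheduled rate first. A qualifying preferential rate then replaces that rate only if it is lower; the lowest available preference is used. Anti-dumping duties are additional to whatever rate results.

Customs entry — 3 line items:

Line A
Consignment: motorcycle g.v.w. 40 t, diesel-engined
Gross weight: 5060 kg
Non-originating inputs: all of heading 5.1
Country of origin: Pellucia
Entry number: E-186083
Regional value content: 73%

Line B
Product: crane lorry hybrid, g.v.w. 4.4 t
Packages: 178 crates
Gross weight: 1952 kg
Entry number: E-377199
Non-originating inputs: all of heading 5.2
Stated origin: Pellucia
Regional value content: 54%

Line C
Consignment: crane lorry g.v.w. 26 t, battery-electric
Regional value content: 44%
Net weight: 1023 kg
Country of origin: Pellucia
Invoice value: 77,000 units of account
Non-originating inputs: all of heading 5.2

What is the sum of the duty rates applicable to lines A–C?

60%

Line A: motorcycle → 5.4; diesel-engined → 5.4.2; g.v.w. 40 t → 5.4.2.1. Scheduled 7%. Pellucia agreement on 5.2.1.2: 5.4.2.1 not covered; Pellucia agreement on 5.4: CTH met → 15% available; preference 15% not lower than 7% → no reduction. → 7%.
Line B: crane lorry → 5.1; hybrid → 5.1.3; g.v.w. 4.4 t → 5.1.3.3. Scheduled 16%. Pellucia agreement on 5.2.1.2: 5.1.3.3 not covered; Pellucia agreement on 5.4: 5.1.3.3 not covered. → 16%.
Line C: crane lorry → 5.1; battery-electric → 5.1.2; g.v.w. 26 t → 5.1.2.2. Scheduled 37%. Pellucia agreement on 5.2.1.2: 5.1.2.2 not covered; Pellucia agreement on 5.4: 5.1.2.2 not covered. → 37%.
Sum: 7% + 16% + 37% = 60%.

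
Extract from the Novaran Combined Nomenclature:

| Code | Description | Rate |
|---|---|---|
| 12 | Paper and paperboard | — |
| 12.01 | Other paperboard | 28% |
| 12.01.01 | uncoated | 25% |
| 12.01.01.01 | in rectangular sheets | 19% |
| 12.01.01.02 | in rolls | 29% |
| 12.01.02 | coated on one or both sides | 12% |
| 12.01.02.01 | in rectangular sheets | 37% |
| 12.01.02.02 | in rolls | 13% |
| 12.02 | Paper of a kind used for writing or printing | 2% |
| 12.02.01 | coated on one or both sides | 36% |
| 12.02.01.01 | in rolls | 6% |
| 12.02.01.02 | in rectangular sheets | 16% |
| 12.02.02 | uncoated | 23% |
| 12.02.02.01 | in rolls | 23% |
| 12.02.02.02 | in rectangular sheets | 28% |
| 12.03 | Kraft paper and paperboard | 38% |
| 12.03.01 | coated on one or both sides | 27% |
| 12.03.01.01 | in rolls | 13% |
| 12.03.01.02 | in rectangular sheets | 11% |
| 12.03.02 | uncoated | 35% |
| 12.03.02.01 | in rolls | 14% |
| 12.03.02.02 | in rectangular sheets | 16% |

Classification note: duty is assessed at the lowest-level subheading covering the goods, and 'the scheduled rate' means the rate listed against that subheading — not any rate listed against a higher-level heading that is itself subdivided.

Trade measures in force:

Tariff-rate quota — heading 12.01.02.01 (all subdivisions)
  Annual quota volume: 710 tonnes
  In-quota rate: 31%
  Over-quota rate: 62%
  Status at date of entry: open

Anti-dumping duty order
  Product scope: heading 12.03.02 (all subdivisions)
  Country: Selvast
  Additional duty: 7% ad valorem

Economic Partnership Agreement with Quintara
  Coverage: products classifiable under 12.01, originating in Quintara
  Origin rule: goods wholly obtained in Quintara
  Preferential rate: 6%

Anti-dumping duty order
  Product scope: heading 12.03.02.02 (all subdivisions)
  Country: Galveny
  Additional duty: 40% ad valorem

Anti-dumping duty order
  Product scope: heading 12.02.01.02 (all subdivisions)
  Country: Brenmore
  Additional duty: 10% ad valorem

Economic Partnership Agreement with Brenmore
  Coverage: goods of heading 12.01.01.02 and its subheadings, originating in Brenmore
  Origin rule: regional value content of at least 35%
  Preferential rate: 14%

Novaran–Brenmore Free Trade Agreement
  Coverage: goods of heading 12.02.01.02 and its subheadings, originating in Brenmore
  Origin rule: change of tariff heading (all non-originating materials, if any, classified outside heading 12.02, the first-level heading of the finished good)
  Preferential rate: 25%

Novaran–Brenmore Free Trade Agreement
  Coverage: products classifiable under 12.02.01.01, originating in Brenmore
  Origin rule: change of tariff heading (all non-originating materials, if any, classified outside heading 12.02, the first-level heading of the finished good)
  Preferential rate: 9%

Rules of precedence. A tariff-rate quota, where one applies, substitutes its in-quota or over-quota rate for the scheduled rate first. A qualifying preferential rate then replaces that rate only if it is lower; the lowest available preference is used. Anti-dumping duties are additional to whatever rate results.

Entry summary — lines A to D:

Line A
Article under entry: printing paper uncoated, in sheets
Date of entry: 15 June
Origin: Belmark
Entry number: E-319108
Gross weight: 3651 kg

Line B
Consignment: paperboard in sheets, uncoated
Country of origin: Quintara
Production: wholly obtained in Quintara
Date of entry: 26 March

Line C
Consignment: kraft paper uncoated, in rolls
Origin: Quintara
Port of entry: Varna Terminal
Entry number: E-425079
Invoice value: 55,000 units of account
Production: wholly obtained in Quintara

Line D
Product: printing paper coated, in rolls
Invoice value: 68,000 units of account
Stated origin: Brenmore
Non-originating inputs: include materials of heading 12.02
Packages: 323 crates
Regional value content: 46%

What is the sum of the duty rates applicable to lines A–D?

Line A: printing paper → 12.02; uncoated → 12.02.02; in sheets → 12.02.02.02. Scheduled 28%. No special measure applies. → 28%.
Line B: paperboard → 12.01; uncoated → 12.01.01; in sheets → 12.01.01.01. Scheduled 19%. Quintara agreement on 12.01: wholly obtained → 6% available; preferential 6%. → 6%.
Line C: kraft paper → 12.03; uncoated → 12.03.02; in rolls → 12.03.02.01. Scheduled 14%. Quintara agreement on 12.01: 12.03.02.01 not covered. → 14%.
Line D: printing paper → 12.02; coated → 12.02.01; in rolls → 12.02.01.01. Scheduled 6%. Brenmore agreement on 12.01.01.02: 12.02.01.01 not covered; Brenmore agreement on 12.02.01.02: 12.02.01.01 not covered; Brenmore agreement on 12.02.01.01: CTH not met. → 6%.
Sum: 28% + 6% + 14% + 6% = 54%.

54%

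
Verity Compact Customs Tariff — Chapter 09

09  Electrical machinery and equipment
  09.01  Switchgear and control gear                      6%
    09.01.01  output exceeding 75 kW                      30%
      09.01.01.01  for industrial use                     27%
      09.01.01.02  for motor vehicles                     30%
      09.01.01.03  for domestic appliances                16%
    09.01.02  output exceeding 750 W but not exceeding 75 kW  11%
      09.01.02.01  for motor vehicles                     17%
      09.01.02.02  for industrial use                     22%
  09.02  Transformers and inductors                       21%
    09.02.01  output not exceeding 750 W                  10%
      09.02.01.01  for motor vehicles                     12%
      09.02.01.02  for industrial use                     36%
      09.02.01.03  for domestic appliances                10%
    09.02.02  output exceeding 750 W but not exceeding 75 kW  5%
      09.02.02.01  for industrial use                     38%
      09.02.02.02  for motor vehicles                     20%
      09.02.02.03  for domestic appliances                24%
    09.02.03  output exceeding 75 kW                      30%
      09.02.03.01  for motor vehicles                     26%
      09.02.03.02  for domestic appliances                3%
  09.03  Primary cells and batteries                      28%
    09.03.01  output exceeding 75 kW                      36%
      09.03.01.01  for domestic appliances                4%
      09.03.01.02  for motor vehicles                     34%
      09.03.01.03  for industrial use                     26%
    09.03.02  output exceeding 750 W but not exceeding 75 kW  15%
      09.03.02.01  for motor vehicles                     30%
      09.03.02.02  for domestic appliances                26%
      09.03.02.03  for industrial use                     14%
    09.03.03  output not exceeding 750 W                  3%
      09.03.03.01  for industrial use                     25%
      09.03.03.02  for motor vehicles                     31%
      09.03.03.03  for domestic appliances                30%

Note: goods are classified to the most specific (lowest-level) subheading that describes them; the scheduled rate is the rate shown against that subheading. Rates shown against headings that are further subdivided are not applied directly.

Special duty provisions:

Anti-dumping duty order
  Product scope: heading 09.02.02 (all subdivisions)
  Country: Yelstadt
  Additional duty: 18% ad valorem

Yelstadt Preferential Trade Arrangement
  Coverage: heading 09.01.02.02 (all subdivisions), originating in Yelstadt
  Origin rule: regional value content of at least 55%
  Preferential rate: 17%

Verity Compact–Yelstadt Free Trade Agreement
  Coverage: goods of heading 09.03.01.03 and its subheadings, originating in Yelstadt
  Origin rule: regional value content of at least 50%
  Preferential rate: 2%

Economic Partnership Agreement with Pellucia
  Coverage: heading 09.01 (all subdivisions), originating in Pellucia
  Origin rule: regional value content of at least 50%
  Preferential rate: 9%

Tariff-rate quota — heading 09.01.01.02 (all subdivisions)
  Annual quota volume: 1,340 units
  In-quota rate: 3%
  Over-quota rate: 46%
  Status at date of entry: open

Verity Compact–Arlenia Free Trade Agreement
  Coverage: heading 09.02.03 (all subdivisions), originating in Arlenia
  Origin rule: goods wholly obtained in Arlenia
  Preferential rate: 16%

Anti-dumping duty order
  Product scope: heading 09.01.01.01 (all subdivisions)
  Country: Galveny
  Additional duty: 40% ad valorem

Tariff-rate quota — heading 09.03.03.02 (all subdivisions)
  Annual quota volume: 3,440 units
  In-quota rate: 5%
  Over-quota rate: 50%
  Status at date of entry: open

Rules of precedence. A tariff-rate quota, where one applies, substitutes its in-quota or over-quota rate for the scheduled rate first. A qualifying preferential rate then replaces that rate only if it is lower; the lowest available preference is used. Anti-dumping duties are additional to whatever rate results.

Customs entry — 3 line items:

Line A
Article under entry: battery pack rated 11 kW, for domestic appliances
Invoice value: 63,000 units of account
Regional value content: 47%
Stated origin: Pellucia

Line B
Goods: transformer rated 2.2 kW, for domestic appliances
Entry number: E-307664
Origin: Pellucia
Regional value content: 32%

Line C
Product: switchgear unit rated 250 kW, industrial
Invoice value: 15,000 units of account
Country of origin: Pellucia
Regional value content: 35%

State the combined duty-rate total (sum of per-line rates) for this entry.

Line A: battery pack → 09.03; rated 11 kW → 09.03.02; for domestic appliances → 09.03.02.02. Scheduled 26%. Pellucia agreement on 09.01: 09.03.02.02 not covered. → 26%.
Line B: transformer → 09.02; rated 2.2 kW → 09.02.02; for domestic appliances → 09.02.02.03. Scheduled 24%. Pellucia agreement on 09.01: 09.02.02.03 not covered. → 24%.
Line C: switchgear unit → 09.01; rated 250 kW → 09.01.01; industrial → 09.01.01.01. Scheduled 27%. Pellucia agreement on 09.01: RVC < 50%. → 27%.
Sum: 26% + 24% + 27% = 77%.

77%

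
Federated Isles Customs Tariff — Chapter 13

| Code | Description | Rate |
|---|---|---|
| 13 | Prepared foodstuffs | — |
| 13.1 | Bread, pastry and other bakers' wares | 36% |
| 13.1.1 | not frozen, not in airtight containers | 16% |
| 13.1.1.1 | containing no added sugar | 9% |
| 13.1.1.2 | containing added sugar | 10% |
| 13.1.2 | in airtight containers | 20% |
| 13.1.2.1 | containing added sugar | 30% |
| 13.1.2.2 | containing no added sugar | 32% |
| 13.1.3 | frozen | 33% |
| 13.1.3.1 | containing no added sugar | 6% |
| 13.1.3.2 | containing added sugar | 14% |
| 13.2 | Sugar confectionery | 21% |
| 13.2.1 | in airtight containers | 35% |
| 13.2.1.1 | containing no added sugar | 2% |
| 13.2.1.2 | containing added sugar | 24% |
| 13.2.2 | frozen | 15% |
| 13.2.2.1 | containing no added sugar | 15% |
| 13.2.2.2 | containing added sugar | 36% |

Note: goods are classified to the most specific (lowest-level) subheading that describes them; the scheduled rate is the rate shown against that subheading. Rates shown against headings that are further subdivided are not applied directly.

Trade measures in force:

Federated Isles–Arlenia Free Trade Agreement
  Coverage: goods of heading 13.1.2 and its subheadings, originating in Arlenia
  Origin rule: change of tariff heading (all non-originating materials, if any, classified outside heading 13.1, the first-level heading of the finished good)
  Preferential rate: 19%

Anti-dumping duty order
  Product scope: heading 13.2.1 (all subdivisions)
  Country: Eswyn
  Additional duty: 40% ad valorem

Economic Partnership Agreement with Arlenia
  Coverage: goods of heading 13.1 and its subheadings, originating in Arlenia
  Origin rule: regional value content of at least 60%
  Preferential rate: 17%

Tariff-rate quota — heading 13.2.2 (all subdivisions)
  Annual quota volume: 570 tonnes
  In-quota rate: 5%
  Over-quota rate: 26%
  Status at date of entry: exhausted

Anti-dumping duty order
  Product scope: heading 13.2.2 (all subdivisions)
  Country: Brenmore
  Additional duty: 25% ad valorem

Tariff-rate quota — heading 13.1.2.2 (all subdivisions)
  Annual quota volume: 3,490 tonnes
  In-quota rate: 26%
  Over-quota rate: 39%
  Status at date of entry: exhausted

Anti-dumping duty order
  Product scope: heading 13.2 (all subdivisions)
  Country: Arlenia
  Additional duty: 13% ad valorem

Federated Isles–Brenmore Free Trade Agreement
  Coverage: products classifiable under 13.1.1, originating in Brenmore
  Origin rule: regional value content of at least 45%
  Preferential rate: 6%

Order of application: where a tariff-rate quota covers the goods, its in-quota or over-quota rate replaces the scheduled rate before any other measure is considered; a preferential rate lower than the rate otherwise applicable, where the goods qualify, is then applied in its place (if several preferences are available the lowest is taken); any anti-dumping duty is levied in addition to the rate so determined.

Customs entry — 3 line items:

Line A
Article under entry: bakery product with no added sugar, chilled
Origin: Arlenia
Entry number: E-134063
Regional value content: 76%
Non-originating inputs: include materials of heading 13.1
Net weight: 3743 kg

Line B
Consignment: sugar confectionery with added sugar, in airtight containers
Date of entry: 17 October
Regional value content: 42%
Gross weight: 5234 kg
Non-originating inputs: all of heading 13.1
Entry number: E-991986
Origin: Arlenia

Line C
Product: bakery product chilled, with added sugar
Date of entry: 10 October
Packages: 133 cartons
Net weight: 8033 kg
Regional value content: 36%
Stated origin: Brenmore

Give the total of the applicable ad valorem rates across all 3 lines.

Line A: bakery product → 13.1; chilled → 13.1.1; with no added sugar → 13.1.1.1. Scheduled 9%. Arlenia agreement on 13.1.2: 13.1.1.1 not covered; Arlenia agreement on 13.1: RVC ≥ 60% → 17% available; preference 17% not lower than 9% → no reduction. → 9%.
Line B: sugar confectionery → 13.2; in airtight containers → 13.2.1; with added sugar → 13.2.1.2. Scheduled 24%. Arlenia agreement on 13.1.2: 13.2.1.2 not covered; Arlenia agreement on 13.1: 13.2.1.2 not covered; anti-dumping (Arlenia, 13.2): +13%; total 24% + 13% = 37%. → 37%.
Line C: bakery product → 13.1; chilled → 13.1.1; with added sugar → 13.1.1.2. Scheduled 10%. Brenmore agreement on 13.1.1: RVC < 45%. → 10%.
Sum: 9% + 37% + 10% = 56%.

56%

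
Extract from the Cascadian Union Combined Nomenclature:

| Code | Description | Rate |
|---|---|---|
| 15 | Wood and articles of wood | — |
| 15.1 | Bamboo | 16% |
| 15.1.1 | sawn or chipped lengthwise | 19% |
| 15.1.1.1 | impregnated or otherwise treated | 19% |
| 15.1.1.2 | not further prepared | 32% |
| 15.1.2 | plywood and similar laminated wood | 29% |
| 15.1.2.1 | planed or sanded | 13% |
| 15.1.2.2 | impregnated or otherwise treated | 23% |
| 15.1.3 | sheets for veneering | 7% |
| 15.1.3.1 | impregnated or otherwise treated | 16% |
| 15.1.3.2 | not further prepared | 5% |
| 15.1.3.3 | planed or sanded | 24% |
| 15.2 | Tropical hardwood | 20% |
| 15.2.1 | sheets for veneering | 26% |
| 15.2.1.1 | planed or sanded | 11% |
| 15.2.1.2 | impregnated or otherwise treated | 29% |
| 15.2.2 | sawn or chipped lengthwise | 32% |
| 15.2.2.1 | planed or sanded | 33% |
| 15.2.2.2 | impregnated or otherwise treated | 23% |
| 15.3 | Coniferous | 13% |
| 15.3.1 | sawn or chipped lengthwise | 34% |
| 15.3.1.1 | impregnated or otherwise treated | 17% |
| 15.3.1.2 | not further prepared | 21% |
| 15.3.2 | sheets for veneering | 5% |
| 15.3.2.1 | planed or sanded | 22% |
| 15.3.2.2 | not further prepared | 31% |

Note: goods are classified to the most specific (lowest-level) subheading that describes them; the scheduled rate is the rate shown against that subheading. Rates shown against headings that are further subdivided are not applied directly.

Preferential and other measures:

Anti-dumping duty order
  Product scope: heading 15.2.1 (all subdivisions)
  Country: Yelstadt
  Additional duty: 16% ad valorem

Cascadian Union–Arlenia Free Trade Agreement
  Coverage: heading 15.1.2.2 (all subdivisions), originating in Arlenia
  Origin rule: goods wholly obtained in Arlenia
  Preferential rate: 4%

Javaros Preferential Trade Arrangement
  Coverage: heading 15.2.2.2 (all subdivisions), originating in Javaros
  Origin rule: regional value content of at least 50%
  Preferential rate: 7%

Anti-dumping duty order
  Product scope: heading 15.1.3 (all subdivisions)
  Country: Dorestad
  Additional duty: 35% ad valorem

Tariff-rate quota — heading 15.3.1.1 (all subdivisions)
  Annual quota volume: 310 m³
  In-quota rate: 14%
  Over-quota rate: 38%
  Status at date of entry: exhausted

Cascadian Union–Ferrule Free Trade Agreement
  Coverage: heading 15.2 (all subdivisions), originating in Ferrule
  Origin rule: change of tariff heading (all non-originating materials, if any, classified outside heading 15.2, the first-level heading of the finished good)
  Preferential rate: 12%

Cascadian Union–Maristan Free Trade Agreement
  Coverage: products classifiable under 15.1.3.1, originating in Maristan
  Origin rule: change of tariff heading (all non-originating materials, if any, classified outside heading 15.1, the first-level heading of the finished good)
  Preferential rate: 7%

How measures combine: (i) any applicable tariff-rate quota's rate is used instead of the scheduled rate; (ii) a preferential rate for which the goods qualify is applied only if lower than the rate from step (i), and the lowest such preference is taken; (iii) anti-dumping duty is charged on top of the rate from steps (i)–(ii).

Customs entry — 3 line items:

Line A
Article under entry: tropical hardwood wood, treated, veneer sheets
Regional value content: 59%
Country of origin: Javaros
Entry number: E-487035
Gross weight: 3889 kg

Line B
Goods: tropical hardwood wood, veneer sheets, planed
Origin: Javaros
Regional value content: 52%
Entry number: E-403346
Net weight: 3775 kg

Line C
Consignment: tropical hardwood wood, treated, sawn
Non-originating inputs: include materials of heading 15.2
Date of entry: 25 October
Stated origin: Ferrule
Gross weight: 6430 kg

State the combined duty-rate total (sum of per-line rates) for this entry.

63%

Line A: tropical hardwood → 15.2; veneer sheets → 15.2.1; treated → 15.2.1.2. Scheduled 29%. Javaros agreement on 15.2.2.2: 15.2.1.2 not covered. → 29%.
Line B: tropical hardwood → 15.2; veneer sheets → 15.2.1; planed → 15.2.1.1. Scheduled 11%. Javaros agreement on 15.2.2.2: 15.2.1.1 not covered. → 11%.
Line C: tropical hardwood → 15.2; sawn → 15.2.2; treated → 15.2.2.2. Scheduled 23%. Ferrule agreement on 15.2: CTH not met. → 23%.
Sum: 29% + 11% + 23% = 63%.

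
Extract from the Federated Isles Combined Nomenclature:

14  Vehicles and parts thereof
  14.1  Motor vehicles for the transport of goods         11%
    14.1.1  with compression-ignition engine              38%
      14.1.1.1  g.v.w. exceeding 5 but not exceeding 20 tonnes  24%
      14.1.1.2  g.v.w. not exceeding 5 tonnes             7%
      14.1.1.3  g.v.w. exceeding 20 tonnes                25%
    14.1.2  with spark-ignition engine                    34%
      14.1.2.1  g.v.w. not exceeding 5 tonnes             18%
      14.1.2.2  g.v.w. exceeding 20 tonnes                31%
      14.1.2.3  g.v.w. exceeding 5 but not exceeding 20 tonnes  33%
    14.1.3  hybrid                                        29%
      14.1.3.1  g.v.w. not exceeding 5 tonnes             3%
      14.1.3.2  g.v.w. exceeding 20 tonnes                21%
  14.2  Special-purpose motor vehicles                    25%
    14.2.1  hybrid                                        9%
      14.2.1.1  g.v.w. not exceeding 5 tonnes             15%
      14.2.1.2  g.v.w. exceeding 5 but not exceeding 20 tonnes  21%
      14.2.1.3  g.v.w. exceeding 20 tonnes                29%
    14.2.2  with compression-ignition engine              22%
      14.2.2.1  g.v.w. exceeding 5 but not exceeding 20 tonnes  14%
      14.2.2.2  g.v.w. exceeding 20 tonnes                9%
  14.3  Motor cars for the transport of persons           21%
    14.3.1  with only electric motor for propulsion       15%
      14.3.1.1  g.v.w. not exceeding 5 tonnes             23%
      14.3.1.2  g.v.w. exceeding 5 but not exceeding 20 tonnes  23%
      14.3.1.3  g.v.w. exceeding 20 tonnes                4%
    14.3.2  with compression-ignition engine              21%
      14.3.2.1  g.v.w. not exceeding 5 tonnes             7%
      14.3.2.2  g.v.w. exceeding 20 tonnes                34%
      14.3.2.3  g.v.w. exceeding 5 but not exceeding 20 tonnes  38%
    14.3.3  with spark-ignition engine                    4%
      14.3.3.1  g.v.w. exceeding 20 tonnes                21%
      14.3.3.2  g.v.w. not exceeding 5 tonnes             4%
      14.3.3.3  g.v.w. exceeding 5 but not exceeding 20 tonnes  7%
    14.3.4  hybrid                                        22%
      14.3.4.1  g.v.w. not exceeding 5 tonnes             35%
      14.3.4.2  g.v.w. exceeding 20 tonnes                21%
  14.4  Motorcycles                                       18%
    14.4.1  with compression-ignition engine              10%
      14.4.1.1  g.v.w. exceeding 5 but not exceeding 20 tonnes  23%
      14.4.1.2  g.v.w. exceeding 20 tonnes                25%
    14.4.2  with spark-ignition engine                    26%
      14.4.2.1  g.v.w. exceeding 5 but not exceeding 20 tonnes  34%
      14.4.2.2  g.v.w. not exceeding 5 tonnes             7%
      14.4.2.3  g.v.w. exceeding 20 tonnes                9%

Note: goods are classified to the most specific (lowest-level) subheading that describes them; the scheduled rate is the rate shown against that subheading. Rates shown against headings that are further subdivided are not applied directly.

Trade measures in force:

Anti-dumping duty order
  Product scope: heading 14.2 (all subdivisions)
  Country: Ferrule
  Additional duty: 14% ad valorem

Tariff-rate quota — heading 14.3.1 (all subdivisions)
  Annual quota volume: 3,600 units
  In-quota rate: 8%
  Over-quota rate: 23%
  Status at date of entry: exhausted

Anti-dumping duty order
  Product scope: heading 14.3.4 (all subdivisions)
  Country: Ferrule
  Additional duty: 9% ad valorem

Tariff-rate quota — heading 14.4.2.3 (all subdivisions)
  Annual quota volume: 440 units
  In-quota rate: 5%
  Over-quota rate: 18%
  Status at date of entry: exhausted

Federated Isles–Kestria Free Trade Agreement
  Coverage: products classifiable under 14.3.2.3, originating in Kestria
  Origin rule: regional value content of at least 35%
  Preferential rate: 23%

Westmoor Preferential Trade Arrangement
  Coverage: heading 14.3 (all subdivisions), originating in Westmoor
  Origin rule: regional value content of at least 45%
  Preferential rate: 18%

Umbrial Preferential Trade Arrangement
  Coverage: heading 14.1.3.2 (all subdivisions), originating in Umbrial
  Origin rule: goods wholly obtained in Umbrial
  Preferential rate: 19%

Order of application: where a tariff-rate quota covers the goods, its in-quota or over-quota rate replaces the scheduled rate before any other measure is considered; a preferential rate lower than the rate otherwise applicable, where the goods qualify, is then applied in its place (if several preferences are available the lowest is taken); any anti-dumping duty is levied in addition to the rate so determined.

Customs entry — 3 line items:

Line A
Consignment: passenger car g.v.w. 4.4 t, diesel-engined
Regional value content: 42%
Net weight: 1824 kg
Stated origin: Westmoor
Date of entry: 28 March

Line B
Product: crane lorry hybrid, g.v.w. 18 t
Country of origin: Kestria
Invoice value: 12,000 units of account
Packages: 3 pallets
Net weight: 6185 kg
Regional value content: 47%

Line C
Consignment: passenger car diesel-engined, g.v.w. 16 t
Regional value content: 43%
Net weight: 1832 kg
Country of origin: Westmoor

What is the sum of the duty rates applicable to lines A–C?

66%

Line A: passenger car → 14.3; diesel-engined → 14.3.2; g.v.w. 4.4 t → 14.3.2.1. Scheduled 7%. Westmoor agreement on 14.3: RVC < 45%. → 7%.
Line B: crane lorry → 14.2; hybrid → 14.2.1; g.v.w. 18 t → 14.2.1.2. Scheduled 21%. Kestria agreement on 14.3.2.3: 14.2.1.2 not covered. → 21%.
Line C: passenger car → 14.3; diesel-engined → 14.3.2; g.v.w. 16 t → 14.3.2.3. Scheduled 38%. Westmoor agreement on 14.3: RVC < 45%. → 38%.
Sum: 7% + 21% + 38% = 66%.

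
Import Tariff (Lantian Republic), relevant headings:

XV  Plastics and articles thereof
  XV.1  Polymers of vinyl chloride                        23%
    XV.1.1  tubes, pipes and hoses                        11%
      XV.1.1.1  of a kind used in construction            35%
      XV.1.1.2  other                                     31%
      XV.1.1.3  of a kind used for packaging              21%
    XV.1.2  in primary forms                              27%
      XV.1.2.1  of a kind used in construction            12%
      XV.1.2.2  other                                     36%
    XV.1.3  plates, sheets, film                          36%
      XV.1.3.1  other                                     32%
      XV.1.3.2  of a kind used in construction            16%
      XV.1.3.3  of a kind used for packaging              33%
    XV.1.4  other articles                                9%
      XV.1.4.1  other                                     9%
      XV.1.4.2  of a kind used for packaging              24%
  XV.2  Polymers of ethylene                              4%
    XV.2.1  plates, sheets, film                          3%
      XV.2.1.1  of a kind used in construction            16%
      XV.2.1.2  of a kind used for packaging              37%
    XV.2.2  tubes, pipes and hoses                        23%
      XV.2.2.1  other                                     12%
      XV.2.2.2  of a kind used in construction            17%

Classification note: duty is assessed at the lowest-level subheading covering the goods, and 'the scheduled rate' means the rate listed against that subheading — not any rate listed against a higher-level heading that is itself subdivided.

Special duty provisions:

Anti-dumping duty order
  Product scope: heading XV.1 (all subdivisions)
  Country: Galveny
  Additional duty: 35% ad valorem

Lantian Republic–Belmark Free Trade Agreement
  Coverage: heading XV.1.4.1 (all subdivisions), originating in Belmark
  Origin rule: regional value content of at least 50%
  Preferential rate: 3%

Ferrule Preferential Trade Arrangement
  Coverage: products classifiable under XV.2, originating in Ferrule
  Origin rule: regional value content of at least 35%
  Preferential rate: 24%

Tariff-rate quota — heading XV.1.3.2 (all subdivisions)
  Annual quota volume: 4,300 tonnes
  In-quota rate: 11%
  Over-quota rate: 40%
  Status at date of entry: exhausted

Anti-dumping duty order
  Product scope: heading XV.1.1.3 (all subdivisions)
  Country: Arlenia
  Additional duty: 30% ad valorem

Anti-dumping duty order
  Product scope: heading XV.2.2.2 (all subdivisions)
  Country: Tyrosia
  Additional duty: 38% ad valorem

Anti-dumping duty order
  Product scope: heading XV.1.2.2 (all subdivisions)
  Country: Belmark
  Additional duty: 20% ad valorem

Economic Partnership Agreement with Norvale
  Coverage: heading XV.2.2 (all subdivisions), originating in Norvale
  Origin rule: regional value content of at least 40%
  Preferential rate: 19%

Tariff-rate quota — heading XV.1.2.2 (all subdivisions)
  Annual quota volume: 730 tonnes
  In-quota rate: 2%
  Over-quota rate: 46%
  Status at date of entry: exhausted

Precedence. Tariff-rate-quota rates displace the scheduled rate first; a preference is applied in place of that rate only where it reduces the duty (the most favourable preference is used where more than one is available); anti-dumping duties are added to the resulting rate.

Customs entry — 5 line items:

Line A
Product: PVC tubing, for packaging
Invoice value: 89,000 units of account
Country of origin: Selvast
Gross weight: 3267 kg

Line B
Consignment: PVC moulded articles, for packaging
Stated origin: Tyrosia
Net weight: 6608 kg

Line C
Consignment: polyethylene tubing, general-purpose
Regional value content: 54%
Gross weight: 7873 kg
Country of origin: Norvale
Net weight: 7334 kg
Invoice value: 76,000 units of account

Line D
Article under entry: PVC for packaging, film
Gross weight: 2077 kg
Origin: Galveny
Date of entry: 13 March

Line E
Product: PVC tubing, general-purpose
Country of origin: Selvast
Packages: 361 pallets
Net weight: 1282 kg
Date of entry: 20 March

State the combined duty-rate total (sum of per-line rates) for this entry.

Line A: PVC → XV.1; tubing → XV.1.1; for packaging → XV.1.1.3. Scheduled 21%. No special measure applies. → 21%.
Line B: PVC → XV.1; moulded articles → XV.1.4; for packaging → XV.1.4.2. Scheduled 24%. No special measure applies. → 24%.
Line C: polyethylene → XV.2; tubing → XV.2.2; general-purpose → XV.2.2.1. Scheduled 12%. Norvale agreement on XV.2.2: RVC ≥ 40% → 19% available; preference 19% not lower than 12% → no reduction. → 12%.
Line D: PVC → XV.1; film → XV.1.3; for packaging → XV.1.3.3. Scheduled 33%. anti-dumping (Galveny, XV.1): +35%; total 33% + 35% = 68%. → 68%.
Line E: PVC → XV.1; tubing → XV.1.1; general-purpose → XV.1.1.2. Scheduled 31%. No special measure applies. → 31%.
Sum: 21% + 24% + 12% + 68% + 31% = 156%.

156%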